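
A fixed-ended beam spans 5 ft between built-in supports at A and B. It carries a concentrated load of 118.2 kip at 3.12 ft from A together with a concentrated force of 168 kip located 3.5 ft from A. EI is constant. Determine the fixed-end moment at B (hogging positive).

M_B = 210 kip·ft

Take the two fixed-end moments M_A, M_B as redundants; the released structure is the simple span AB.
Simple-span end rotations at A and B under the given loads:
  at A: point load 118.2 at a = 3.12: Pab(L + b)/(6LEI) = 159/EI
  at B: point load 118.2 at a = 3.12: Pab(L + a)/(6LEI) = 187.7/EI
  at A: point load 168 at a = 3.5: Pab(L + b)/(6LEI) = 191.1/EI
  at B: point load 168 at a = 3.5: Pab(L + a)/(6LEI) = 249.9/EI
  θ_A0 = 350.1/EI,  θ_B0 = 437.6/EI
Flexibility coefficients: a unit moment at one end gives L/(3EI) there and L/(6EI) at the far end, so f₁₁ = f₂₂ = 1.667/EI and f₁₂ = f₂₁ = 0.8333/EI.
Compatibility — zero rotation at each built-in end:
  1.667 M_A + 0.8333 M_B = 350.1
  0.8333 M_A + 1.667 M_B = 437.6
Solving the pair gives M_A = 105.1 kip·ft and M_B = 210 kip·ft (hogging).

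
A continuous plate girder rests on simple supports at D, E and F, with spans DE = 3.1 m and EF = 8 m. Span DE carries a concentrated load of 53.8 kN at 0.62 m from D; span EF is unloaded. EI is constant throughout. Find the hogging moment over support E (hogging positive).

M_E = 4.472 kN·m

Release continuity at E by inserting a hinge; the redundant is the internal moment M_E. The primary structure is two simply-supported spans DE and EF.
Rotations at E on the released spans (each span's end-slope, ×1/EI):
  span DE: point load 53.8 at a = 0.62: Pab(L + a)/(6LEI) = 16.54/EI
  relative rotation θ_0 = (16.54 + 0)/EI = 16.54/EI
A unit hogging moment at E produces rotation L₁/(3EI) + L₂/(3EI) = 3.7/EI.
Slope continuity at E: θ_0 = M_E·3.7/EI, so M_E = 16.54/3.7 = 4.472 kN·m (hogging).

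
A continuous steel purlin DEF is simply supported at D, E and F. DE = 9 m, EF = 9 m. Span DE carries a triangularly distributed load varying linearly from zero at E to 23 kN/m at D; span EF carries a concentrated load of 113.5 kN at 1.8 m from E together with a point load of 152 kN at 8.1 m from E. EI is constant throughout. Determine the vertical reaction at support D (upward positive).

R_D = 51.03 kN

Take M_E as the redundant. Released structure: two simple spans DE and EF with a hinge at E.
Rotations at E on the released spans (each span's end-slope, ×1/EI):
  span DE: triangular load, peak 23: 7w₀L³/(360EI) = 326/EI
  span EF: point load 113.5 at a = 1.8: Pab(L + b)/(6LEI) = 441.3/EI
  span EF: point load 152 at a = 8.1: Pab(L + b)/(6LEI) = 203.1/EI
  relative rotation θ_0 = (326 + 644.4)/EI = 970.5/EI
A unit hogging moment at E produces rotation L₁/(3EI) + L₂/(3EI) = 6/EI.
Compatibility: M_E·(L₁+L₂)/(3EI) = θ_0, giving M_E = 161.7 kN·m (hogging).
Span DE, ΣM about D with M_E applied at E: R_E^{DE}·9 = 310.5 + 161.7, so R_E^{DE} = 52.47 kN and R_D = 103.5 − 52.47 = 51.03 kN.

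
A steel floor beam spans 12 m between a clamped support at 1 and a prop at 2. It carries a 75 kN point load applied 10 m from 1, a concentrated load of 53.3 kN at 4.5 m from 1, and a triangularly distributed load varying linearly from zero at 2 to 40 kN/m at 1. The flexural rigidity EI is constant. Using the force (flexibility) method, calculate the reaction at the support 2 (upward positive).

Release the roller at 2. Primary structure: cantilever fixed at 1.
Free-end deflection of the primary structure under the applied loading (downward +):
  point load 75 at a = 10: Pa²(3L − a)/(6EI) = 32500/EI
  point load 53.3 at a = 4.5: Pa²(3L − a)/(6EI) = 5666/EI
  triangular load, peak 40 at the fixed end: w₀L⁴/(30EI) = 27648/EI
  δ_0 = 65814/EI
Tip deflection under a unit load at 2: L³/(3EI) = 576/EI.
Compatibility at 2: δ_0 − R_2·δ_{22} = 0, so R_2 = 65814/576 = 114.3 kN.

R_2 = 114.3 kN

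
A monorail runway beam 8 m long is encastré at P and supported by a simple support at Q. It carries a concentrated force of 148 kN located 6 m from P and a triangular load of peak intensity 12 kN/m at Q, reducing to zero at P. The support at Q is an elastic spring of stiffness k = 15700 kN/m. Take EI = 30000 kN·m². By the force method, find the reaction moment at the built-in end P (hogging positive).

Choose R_Q as the redundant. The primary structure is the cantilever fixed at P.
Primary-structure tip deflection at Q by superposition:
  point load 148 at a = 6: Pa²(3L − a)/(6EI) = 15984/EI
  triangular load, peak 12 at the free end: 11w₀L⁴/(120EI) = 4506/EI
  δ_0 = 20490/EI
Tip deflection under a unit load at Q: L³/(3EI) = 170.7/EI.
With EI = 30000 kN·m²: δ_0 = 0.68299 m and δ_{QQ} = 0.005689 m/kN.
Compatibility — the spring shortens by R_Q/k under the reaction it provides: δ_0 − R_Q·δ_{QQ} = R_Q/k. With 1/k = 0.000064 m/kN, R_Q = δ_0 / (δ_{QQ} + 1/k) = 0.68299 / (0.005689 + 0.000064) = 118.7 kN.
Moment equilibrium about P: M_P = Σ(load moments about P) − R_Q·L = 1144 − 118.7×8 = 194.2 kN·m.

M_P = 194.2 kN·m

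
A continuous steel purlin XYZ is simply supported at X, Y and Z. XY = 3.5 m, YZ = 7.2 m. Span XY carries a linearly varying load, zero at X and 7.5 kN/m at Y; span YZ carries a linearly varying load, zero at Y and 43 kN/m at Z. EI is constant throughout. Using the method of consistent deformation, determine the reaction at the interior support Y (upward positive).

R_Y = 98.35 kN

Insert a hinge at Y; M_Y is the redundant, and each span becomes simply supported.
End slopes at the hinge Y, treating each span as simply supported:
  span XY: triangular load, peak 7.5: w₀L³/(45EI) = 7.146/EI
  span YZ: triangular load, peak 43: 7w₀L³/(360EI) = 312.1/EI
  relative rotation θ_0 = (7.146 + 312.1)/EI = 319.2/EI
A unit hogging moment at Y produces rotation L₁/(3EI) + L₂/(3EI) = 3.567/EI.
Compatibility: M_Y·(L₁+L₂)/(3EI) = θ_0, giving M_Y = 89.5 kN·m (hogging).
Span XY, ΣM about X with M_Y applied at Y: R_Y^{XY}·3.5 = 30.62 + 89.5, so R_Y^{XY} = 34.32 kN and R_X = 13.12 − 34.32 = -21.2 kN.
Span YZ, ΣM about Z: R_Y^{YZ}·7.2 = 371.5 + 89.5, so R_Y^{YZ} = 64.03 kN and R_Z = 154.8 − 64.03 = 90.77 kN.
R_Y = 34.32 + 64.03 = 98.35 kN.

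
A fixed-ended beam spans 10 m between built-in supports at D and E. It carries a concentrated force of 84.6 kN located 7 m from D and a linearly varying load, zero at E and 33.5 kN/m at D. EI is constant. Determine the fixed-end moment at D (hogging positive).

Take the two fixed-end moments M_D, M_E as redundants; the released structure is the simple span DE.
On the primary (simply-supported) span, the end slopes from the loading are:
  at D: point load 84.6 at a = 7: Pab(L + b)/(6LEI) = 384.9/EI
  at E: point load 84.6 at a = 7: Pab(L + a)/(6LEI) = 503.4/EI
  at D: triangular load, peak 33.5: w₀L³/(45EI) = 744.4/EI
  at E: triangular load, peak 33.5: 7w₀L³/(360EI) = 651.4/EI
  θ_D0 = 1129/EI,  θ_E0 = 1155/EI
Flexibility coefficients: a unit moment at one end gives L/(3EI) there and L/(6EI) at the far end, so f₁₁ = f₂₂ = 3.333/EI and f₁₂ = f₂₁ = 1.667/EI.
Compatibility — zero rotation at each built-in end:
  3.333 M_D + 1.667 M_E = 1129
  1.667 M_D + 3.333 M_E = 1155
Solving the pair gives M_D = 220.8 kN·m and M_E = 236 kN·m (hogging).

M_D = 220.8 kN·m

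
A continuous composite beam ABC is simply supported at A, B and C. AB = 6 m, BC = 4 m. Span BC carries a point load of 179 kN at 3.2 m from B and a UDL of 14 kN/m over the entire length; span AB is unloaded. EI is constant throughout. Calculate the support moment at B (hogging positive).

Release continuity at B by inserting a hinge; the redundant is the internal moment M_B. The primary structure is two simply-supported spans AB and BC.
End slopes at the hinge B, treating each span as simply supported:
  span BC: point load 179 at a = 3.2: Pab(L + b)/(6LEI) = 91.65/EI
  span BC: UDL 14: wL³/(24EI) = 37.33/EI
  relative rotation θ_0 = (0 + 129)/EI = 129/EI
A unit hogging moment at B produces rotation L₁/(3EI) + L₂/(3EI) = 3.333/EI.
Compatibility: M_B·(L₁+L₂)/(3EI) = θ_0, giving M_B = 38.69 kN·m (hogging).

M_B = 38.69 kN·m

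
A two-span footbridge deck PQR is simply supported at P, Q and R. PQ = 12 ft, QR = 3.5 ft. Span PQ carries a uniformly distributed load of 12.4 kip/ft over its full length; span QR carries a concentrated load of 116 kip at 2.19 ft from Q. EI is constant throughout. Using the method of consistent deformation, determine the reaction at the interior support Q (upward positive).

R_Q = 187 kip

Take M_Q as the redundant. Released structure: two simple spans PQ and QR with a hinge at Q.
End slopes at the hinge Q, treating each span as simply supported:
  span PQ: UDL 12.4: wL³/(24EI) = 892.8/EI
  span QR: point load 116 at a = 2.19: Pab(L + b)/(6LEI) = 76.23/EI
  relative rotation θ_0 = (892.8 + 76.23)/EI = 969/EI
A unit hogging moment at Q produces rotation L₁/(3EI) + L₂/(3EI) = 5.167/EI.
Compatibility: M_Q·(L₁+L₂)/(3EI) = θ_0, giving M_Q = 187.6 kip·ft (hogging).
Span PQ, ΣM about P with M_Q applied at Q: R_Q^{PQ}·12 = 892.8 + 187.6, so R_Q^{PQ} = 90.03 kip and R_P = 148.8 − 90.03 = 58.77 kip.
Span QR, ΣM about R: R_Q^{QR}·3.5 = 152 + 187.6, so R_Q^{QR} = 97 kip and R_R = 116 − 97 = 19 kip.
R_Q = 90.03 + 97 = 187 kip.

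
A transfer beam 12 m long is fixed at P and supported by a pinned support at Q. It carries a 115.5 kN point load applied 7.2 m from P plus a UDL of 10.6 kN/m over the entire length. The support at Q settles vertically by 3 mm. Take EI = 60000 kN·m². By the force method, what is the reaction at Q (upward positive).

R_Q = 97.28 kN

Choose R_Q as the redundant. The primary structure is the cantilever fixed at P.
Deflection at Q on the released cantilever, summing each load's contribution:
  point load 115.5 at a = 7.2: Pa²(3L − a)/(6EI) = 28740/EI
  UDL 10.6: wL⁴/(8EI) = 27475/EI
  δ_0 = 56215/EI
Tip deflection under a unit load at Q: L³/(3EI) = 576/EI.
With EI = 60000 kN·m²: δ_0 = 0.93692 m and δ_{QQ} = 0.0096 m/kN.
Compatibility — the beam at Q must follow the support down by 0.003 m: δ_0 − R_Q·δ_{QQ} = 0.003, so R_Q = (0.93692 − 0.003)/0.0096 = 97.28 kN.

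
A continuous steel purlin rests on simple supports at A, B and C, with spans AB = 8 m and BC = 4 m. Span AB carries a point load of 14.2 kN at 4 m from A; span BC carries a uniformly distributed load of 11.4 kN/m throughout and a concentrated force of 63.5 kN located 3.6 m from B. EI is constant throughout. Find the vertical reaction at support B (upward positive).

R_B = 46 kN

Insert a hinge at B; M_B is the redundant, and each span becomes simply supported.
End slopes at the hinge B, treating each span as simply supported:
  span AB: point load 14.2 at a = 4: Pab(L + a)/(6LEI) = 56.8/EI
  span BC: UDL 11.4: wL³/(24EI) = 30.4/EI
  span BC: point load 63.5 at a = 3.6: Pab(L + b)/(6LEI) = 16.76/EI
  relative rotation θ_0 = (56.8 + 47.16)/EI = 104/EI
A unit hogging moment at B produces rotation L₁/(3EI) + L₂/(3EI) = 4/EI.
Compatibility: M_B·(L₁+L₂)/(3EI) = θ_0, giving M_B = 25.99 kN·m (hogging).
Span AB, ΣM about A with M_B applied at B: R_B^{AB}·8 = 56.8 + 25.99, so R_B^{AB} = 10.35 kN and R_A = 14.2 − 10.35 = 3.851 kN.
Span BC, ΣM about C: R_B^{BC}·4 = 116.6 + 25.99, so R_B^{BC} = 35.65 kN and R_C = 109.1 − 35.65 = 73.45 kN.
R_B = 10.35 + 35.65 = 46 kN.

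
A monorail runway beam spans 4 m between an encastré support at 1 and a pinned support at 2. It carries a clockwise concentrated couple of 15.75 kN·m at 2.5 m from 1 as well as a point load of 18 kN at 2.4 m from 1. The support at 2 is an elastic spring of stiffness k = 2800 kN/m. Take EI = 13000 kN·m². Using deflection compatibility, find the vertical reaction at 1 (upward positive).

R_1 = 7.445 kN

Release the roller at 2. Primary structure: cantilever fixed at 1.
Free-end deflection of the primary structure under the applied loading (downward +):
  clockwise couple 15.75 at a = 2.5: M₀a(2L − a)/(2EI) = 108.3/EI
  point load 18 at a = 2.4: Pa²(3L − a)/(6EI) = 165.9/EI
  δ_0 = 274.2/EI
Tip deflection under a unit load at 2: L³/(3EI) = 21.33/EI.
With EI = 13000 kN·m²: δ_0 = 0.02109 m and δ_{22} = 0.001641 m/kN.
Compatibility — the spring shortens by R_2/k under the reaction it provides: δ_0 − R_2·δ_{22} = R_2/k. With 1/k = 0.000357 m/kN, R_2 = δ_0 / (δ_{22} + 1/k) = 0.02109 / (0.001641 + 0.000357) = 10.55 kN.
Vertical equilibrium: R_1 = ΣP − R_2 = 18 − 10.55 = 7.445 kN.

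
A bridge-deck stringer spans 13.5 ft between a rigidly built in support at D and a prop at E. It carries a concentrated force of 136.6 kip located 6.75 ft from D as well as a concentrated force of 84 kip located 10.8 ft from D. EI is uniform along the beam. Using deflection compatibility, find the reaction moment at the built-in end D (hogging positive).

M_D = 454.6 kip·ft

Choose R_E as the redundant. The primary structure is the cantilever fixed at D.
Deflection at E on the released cantilever, summing each load's contribution:
  point load 136.6 at a = 6.75: Pa²(3L − a)/(6EI) = 35009/EI
  point load 84 at a = 10.8: Pa²(3L − a)/(6EI) = 48499/EI
  δ_0 = 83508/EI
Flexibility coefficient — unit upward force at E: δ_{EE} = L³/(3EI) = 820.1/EI.
The prop prevents deflection at E: R_E = δ_0/δ_{EE} = 83508/820.1 = 101.8 kip.
Moment equilibrium about D: M_D = Σ(load moments about D) − R_E·L = 1829 − 101.8×13.5 = 454.6 kip·ft.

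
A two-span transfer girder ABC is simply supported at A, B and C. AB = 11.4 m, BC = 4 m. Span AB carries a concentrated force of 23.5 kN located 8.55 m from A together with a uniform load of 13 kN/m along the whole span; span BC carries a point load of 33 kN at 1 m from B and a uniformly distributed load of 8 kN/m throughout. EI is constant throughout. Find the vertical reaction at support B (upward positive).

Take M_B as the redundant. Released structure: two simple spans AB and BC with a hinge at B.
Discontinuity in slope at B on the released structure — sum the simple-span end rotations:
  span AB: point load 23.5 at a = 8.55: Pab(L + a)/(6LEI) = 167/EI
  span AB: UDL 13: wL³/(24EI) = 802.5/EI
  span BC: point load 33 at a = 1: Pab(L + b)/(6LEI) = 28.88/EI
  span BC: UDL 8: wL³/(24EI) = 21.33/EI
  relative rotation θ_0 = (969.5 + 50.21)/EI = 1020/EI
A unit hogging moment at B produces rotation L₁/(3EI) + L₂/(3EI) = 5.133/EI.
Compatibility: M_B·(L₁+L₂)/(3EI) = θ_0, giving M_B = 198.6 kN·m (hogging).
Span AB, ΣM about A with M_B applied at B: R_B^{AB}·11.4 = 1046 + 198.6, so R_B^{AB} = 109.2 kN and R_A = 171.7 − 109.2 = 62.55 kN.
Span BC, ΣM about C: R_B^{BC}·4 = 163 + 198.6, so R_B^{BC} = 90.41 kN and R_C = 65 − 90.41 = -25.41 kN.
R_B = 109.2 + 90.41 = 199.6 kN.

R_B = 199.6 kN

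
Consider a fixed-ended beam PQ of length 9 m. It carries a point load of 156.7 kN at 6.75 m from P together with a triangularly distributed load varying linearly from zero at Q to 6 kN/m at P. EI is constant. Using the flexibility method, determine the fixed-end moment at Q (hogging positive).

M_Q = 214.5 kN·m

Release both end moments; the primary structure is a simply-supported span PQ with redundants M_P and M_Q.
Simple-span end rotations at P and Q under the given loads:
  at P: point load 156.7 at a = 6.75: Pab(L + b)/(6LEI) = 495.8/EI
  at Q: point load 156.7 at a = 6.75: Pab(L + a)/(6LEI) = 694.1/EI
  at P: triangular load, peak 6: w₀L³/(45EI) = 97.2/EI
  at Q: triangular load, peak 6: 7w₀L³/(360EI) = 85.05/EI
  θ_P0 = 593/EI,  θ_Q0 = 779.2/EI
Flexibility coefficients: a unit moment at one end gives L/(3EI) there and L/(6EI) at the far end, so f₁₁ = f₂₂ = 3/EI and f₁₂ = f₂₁ = 1.5/EI.
Compatibility — zero rotation at each built-in end:
  3 M_P + 1.5 M_Q = 593
  1.5 M_P + 3 M_Q = 779.2
Solving the pair gives M_P = 90.41 kN·m and M_Q = 214.5 kN·m (hogging).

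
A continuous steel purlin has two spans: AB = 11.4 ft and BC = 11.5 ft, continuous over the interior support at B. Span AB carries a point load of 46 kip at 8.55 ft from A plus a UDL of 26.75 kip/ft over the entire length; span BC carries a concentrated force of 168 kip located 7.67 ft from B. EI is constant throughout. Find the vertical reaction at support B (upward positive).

Release continuity at B by inserting a hinge; the redundant is the internal moment M_B. The primary structure is two simply-supported spans AB and BC.
Discontinuity in slope at B on the released structure — sum the simple-span end rotations:
  span AB: point load 46 at a = 8.55: Pab(L + a)/(6LEI) = 326.9/EI
  span AB: UDL 26.75: wL³/(24EI) = 1651/EI
  span BC: point load 168 at a = 7.67: Pab(L + b)/(6LEI) = 1096/EI
  relative rotation θ_0 = (1978 + 1096)/EI = 3075/EI
A unit hogging moment at B produces rotation L₁/(3EI) + L₂/(3EI) = 7.633/EI.
Compatibility: M_B·(L₁+L₂)/(3EI) = θ_0, giving M_B = 402.8 kip·ft (hogging).
Span AB, ΣM about A with M_B applied at B: R_B^{AB}·11.4 = 2132 + 402.8, so R_B^{AB} = 222.3 kip and R_A = 350.9 − 222.3 = 128.6 kip.
Span BC, ΣM about C: R_B^{BC}·11.5 = 643.4 + 402.8, so R_B^{BC} = 90.98 kip and R_C = 168 − 90.98 = 77.02 kip.
R_B = 222.3 + 90.98 = 313.3 kip.

R_B = 313.3 kip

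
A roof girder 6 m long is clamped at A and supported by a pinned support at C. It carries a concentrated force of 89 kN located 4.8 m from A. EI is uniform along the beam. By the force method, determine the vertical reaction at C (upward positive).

R_C = 62.66 kN

Remove the prop at C; the released (primary) structure is a cantilever built in at A.
Free-end deflection of the primary structure under the applied loading (downward +):
  point load 89 at a = 4.8: Pa²(3L − a)/(6EI) = 4511/EI
Tip deflection under a unit load at C: L³/(3EI) = 72/EI.
Compatibility at C: δ_0 − R_C·δ_{CC} = 0, so R_C = 4511/72 = 62.66 kN.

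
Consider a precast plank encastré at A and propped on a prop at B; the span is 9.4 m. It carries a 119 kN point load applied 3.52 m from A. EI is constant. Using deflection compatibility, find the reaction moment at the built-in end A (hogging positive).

M_A = 213 kN·m

Take the reaction at B as the redundant and release it; the primary structure is a cantilever fixed at A.
Deflection at B on the released cantilever, summing each load's contribution:
  point load 119 at a = 3.52: Pa²(3L − a)/(6EI) = 6065/EI
Tip deflection under a unit load at B: L³/(3EI) = 276.9/EI.
Compatibility at B: δ_0 − R_B·δ_{BB} = 0, so R_B = 6065/276.9 = 21.91 kN.
Moment equilibrium about A: M_A = Σ(load moments about A) − R_B·L = 418.9 − 21.91×9.4 = 213 kN·m.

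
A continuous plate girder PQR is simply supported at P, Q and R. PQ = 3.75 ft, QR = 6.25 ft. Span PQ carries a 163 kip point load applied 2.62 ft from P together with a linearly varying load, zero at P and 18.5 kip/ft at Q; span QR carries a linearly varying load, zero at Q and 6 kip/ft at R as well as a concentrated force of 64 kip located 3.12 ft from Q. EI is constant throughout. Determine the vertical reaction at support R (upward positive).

Insert a hinge at Q; M_Q is the redundant, and each span becomes simply supported.
Discontinuity in slope at Q on the released structure — sum the simple-span end rotations:
  span PQ: point load 163 at a = 2.62: Pab(L + a)/(6LEI) = 136.6/EI
  span PQ: triangular load, peak 18.5: w₀L³/(45EI) = 21.68/EI
  span QR: triangular load, peak 6: 7w₀L³/(360EI) = 28.48/EI
  span QR: point load 64 at a = 3.12: Pab(L + b)/(6LEI) = 156.3/EI
  relative rotation θ_0 = (158.3 + 184.8)/EI = 343.1/EI
A unit hogging moment at Q produces rotation L₁/(3EI) + L₂/(3EI) = 3.333/EI.
Slope continuity at Q: θ_0 = M_Q·3.333/EI, so M_Q = 343.1/3.333 = 102.9 kip·ft (hogging).
Span QR, ΣM about R: R_Q^{QR}·6.25 = 239.4 + 102.9, so R_Q^{QR} = 54.77 kip and R_R = 82.75 − 54.77 = 27.98 kip.

R_R = 27.98 kip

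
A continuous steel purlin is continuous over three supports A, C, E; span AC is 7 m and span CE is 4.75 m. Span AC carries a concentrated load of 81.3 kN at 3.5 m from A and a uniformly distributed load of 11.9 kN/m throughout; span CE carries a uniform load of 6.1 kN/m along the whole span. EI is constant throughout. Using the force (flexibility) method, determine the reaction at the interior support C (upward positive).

R_C = 137.1 kN

Insert a hinge at C; M_C is the redundant, and each span becomes simply supported.
Discontinuity in slope at C on the released structure — sum the simple-span end rotations:
  span AC: point load 81.3 at a = 3.5: Pab(L + a)/(6LEI) = 249/EI
  span AC: UDL 11.9: wL³/(24EI) = 170.1/EI
  span CE: UDL 6.1: wL³/(24EI) = 27.24/EI
  relative rotation θ_0 = (419.1 + 27.24)/EI = 446.3/EI
A unit hogging moment at C produces rotation L₁/(3EI) + L₂/(3EI) = 3.917/EI.
Compatibility: M_C·(L₁+L₂)/(3EI) = θ_0, giving M_C = 113.9 kN·m (hogging).
Span AC, ΣM about A with M_C applied at C: R_C^{AC}·7 = 576.1 + 113.9, so R_C^{AC} = 98.58 kN and R_A = 164.6 − 98.58 = 66.02 kN.
Span CE, ΣM about E: R_C^{CE}·4.75 = 68.82 + 113.9, so R_C^{CE} = 38.48 kN and R_E = 28.98 − 38.48 = -9.501 kN.
R_C = 98.58 + 38.48 = 137.1 kN.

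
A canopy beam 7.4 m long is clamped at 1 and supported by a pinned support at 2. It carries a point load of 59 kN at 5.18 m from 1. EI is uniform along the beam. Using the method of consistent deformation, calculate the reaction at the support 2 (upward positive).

R_2 = 33.25 kN

Remove the prop at 2; the released (primary) structure is a cantilever built in at 1.
Primary-structure tip deflection at 2 by superposition:
  point load 59 at a = 5.18: Pa²(3L − a)/(6EI) = 4491/EI
Flexibility coefficient — unit upward force at 2: δ_{22} = L³/(3EI) = 135.1/EI.
Compatibility at 2: δ_0 − R_2·δ_{22} = 0, so R_2 = 4491/135.1 = 33.25 kN.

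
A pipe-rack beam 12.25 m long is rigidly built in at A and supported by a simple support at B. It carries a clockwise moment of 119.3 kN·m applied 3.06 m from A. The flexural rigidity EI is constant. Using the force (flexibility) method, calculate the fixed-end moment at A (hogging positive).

Take the reaction at B as the redundant and release it; the primary structure is a cantilever fixed at A.
Deflection at B on the released cantilever, summing each load's contribution:
  clockwise couple 119.3 at a = 3.06: M₀a(2L − a)/(2EI) = 3913/EI
Flexibility coefficient — unit upward force at B: δ_{BB} = L³/(3EI) = 612.8/EI.
Compatibility at B: δ_0 − R_B·δ_{BB} = 0, so R_B = 3913/612.8 = 6.387 kN.
Moment equilibrium about A: M_A = Σ(load moments about A) − R_B·L = 119.3 − 6.387×12.25 = 41.06 kN·m.

M_A = 41.06 kN·m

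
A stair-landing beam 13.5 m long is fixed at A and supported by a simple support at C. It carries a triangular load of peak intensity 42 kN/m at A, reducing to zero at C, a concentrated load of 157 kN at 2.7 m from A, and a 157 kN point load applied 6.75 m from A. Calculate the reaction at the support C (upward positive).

Choose R_C as the redundant. The primary structure is the cantilever fixed at A.
Free-end deflection of the primary structure under the applied loading (downward +):
  triangular load, peak 42 at the fixed end: w₀L⁴/(30EI) = 46501/EI
  point load 157 at a = 2.7: Pa²(3L − a)/(6EI) = 7211/EI
  point load 157 at a = 6.75: Pa²(3L − a)/(6EI) = 40237/EI
  δ_0 = 93949/EI
Flexibility coefficient — unit upward force at C: δ_{CC} = L³/(3EI) = 820.1/EI.
The prop prevents deflection at C: R_C = δ_0/δ_{CC} = 93949/820.1 = 114.6 kN.

R_C = 114.6 kN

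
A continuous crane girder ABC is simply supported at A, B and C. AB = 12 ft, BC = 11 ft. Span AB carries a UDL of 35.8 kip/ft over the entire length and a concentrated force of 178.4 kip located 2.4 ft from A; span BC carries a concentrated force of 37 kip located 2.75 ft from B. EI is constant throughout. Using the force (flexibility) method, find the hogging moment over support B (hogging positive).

M_B = 475.4 kip·ft

Insert a hinge at B; M_B is the redundant, and each span becomes simply supported.
Rotations at B on the released spans (each span's end-slope, ×1/EI):
  span AB: UDL 35.8: wL³/(24EI) = 2578/EI
  span AB: point load 178.4 at a = 2.4: Pab(L + a)/(6LEI) = 822.1/EI
  span BC: point load 37 at a = 2.75: Pab(L + b)/(6LEI) = 244.8/EI
  relative rotation θ_0 = (3400 + 244.8)/EI = 3645/EI
A unit hogging moment at B produces rotation L₁/(3EI) + L₂/(3EI) = 7.667/EI.
Compatibility: M_B·(L₁+L₂)/(3EI) = θ_0, giving M_B = 475.4 kip·ft (hogging).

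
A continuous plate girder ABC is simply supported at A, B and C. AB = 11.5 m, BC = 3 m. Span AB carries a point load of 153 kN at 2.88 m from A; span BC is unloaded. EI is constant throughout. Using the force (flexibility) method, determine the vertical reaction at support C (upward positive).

R_C = -54.59 kN

Take M_B as the redundant. Released structure: two simple spans AB and BC with a hinge at B.
Discontinuity in slope at B on the released structure — sum the simple-span end rotations:
  span AB: point load 153 at a = 2.88: Pab(L + a)/(6LEI) = 791.6/EI
  relative rotation θ_0 = (791.6 + 0)/EI = 791.6/EI
A unit hogging moment at B produces rotation L₁/(3EI) + L₂/(3EI) = 4.833/EI.
Slope continuity at B: θ_0 = M_B·4.833/EI, so M_B = 791.6/4.833 = 163.8 kN·m (hogging).
Span BC, ΣM about C: R_B^{BC}·3 = 0 + 163.8, so R_B^{BC} = 54.59 kN and R_C = 0 − 54.59 = -54.59 kN.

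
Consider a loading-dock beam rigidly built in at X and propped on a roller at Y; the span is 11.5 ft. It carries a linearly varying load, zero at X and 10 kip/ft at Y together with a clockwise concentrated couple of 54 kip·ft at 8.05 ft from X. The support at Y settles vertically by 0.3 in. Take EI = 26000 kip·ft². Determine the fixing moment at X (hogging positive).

Choose R_Y as the redundant. The primary structure is the cantilever fixed at X.
Primary-structure tip deflection at Y by superposition:
  triangular load, peak 10 at the free end: 11w₀L⁴/(120EI) = 16033/EI
  clockwise couple 54 at a = 8.05: M₀a(2L − a)/(2EI) = 3249/EI
  δ_0 = 19282/EI
Flexibility coefficient — unit upward force at Y: δ_{YY} = L³/(3EI) = 507/EI.
With EI = 26000 kip·ft²: δ_0 = 0.74161 ft and δ_{YY} = 0.019498 ft/kip.
Compatibility — the beam at Y must follow the support down by 0.025 ft: δ_0 − R_Y·δ_{YY} = 0.025, so R_Y = (0.74161 − 0.025)/0.019498 = 36.75 kip.
Moment equilibrium about X: M_X = Σ(load moments about X) − R_Y·L = 494.8 − 36.75×11.5 = 72.18 kip·ft.

M_X = 72.18 kip·ft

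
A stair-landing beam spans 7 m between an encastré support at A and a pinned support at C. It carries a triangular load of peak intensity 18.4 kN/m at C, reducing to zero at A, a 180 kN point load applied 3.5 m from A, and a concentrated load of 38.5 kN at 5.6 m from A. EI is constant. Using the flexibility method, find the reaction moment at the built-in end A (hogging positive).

Choose R_C as the redundant. The primary structure is the cantilever fixed at A.
Downward deflection at the released point C due to the loads:
  triangular load, peak 18.4 at the free end: 11w₀L⁴/(120EI) = 4050/EI
  point load 180 at a = 3.5: Pa²(3L − a)/(6EI) = 6431/EI
  point load 38.5 at a = 5.6: Pa²(3L − a)/(6EI) = 3099/EI
  δ_0 = 13580/EI
Flexibility coefficient — unit upward force at C: δ_{CC} = L³/(3EI) = 114.3/EI.
The prop prevents deflection at C: R_C = δ_0/δ_{CC} = 13580/114.3 = 118.8 kN.
Moment equilibrium about A: M_A = Σ(load moments about A) − R_C·L = 1146 − 118.8×7 = 314.7 kN·m.

M_A = 314.7 kN·m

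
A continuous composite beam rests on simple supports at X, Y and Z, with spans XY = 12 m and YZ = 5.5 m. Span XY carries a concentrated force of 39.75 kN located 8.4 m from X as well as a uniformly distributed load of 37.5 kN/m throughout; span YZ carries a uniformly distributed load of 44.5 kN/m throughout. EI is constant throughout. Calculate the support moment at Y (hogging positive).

Insert a hinge at Y; M_Y is the redundant, and each span becomes simply supported.
Rotations at Y on the released spans (each span's end-slope, ×1/EI):
  span XY: point load 39.75 at a = 8.4: Pab(L + a)/(6LEI) = 340.6/EI
  span XY: UDL 37.5: wL³/(24EI) = 2700/EI
  span YZ: UDL 44.5: wL³/(24EI) = 308.5/EI
  relative rotation θ_0 = (3041 + 308.5)/EI = 3349/EI
A unit hogging moment at Y produces rotation L₁/(3EI) + L₂/(3EI) = 5.833/EI.
Slope continuity at Y: θ_0 = M_Y·5.833/EI, so M_Y = 3349/5.833 = 574.1 kN·m (hogging).

M_Y = 574.1 kN·m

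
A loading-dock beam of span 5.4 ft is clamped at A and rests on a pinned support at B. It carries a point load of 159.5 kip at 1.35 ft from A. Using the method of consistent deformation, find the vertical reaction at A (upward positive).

Take the reaction at B as the redundant and release it; the primary structure is a cantilever fixed at A.
Deflection at B on the released cantilever, summing each load's contribution:
  point load 159.5 at a = 1.35: Pa²(3L − a)/(6EI) = 719.5/EI
Flexibility coefficient — unit upward force at B: δ_{BB} = L³/(3EI) = 52.49/EI.
The prop prevents deflection at B: R_B = δ_0/δ_{BB} = 719.5/52.49 = 13.71 kip.
Vertical equilibrium: R_A = ΣP − R_B = 159.5 − 13.71 = 145.8 kip.

R_A = 145.8 kip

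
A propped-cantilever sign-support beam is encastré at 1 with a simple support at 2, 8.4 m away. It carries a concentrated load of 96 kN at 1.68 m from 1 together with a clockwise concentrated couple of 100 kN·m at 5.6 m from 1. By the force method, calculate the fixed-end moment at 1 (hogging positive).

M_1 = 82.79 kN·m

Take the reaction at 2 as the redundant and release it; the primary structure is a cantilever fixed at 1.
Primary-structure tip deflection at 2 by superposition:
  point load 96 at a = 1.68: Pa²(3L − a)/(6EI) = 1062/EI
  clockwise couple 100 at a = 5.6: M₀a(2L − a)/(2EI) = 3136/EI
  δ_0 = 4198/EI
Flexibility coefficient — unit upward force at 2: δ_{22} = L³/(3EI) = 197.6/EI.
Compatibility at 2: δ_0 − R_2·δ_{22} = 0, so R_2 = 4198/197.6 = 21.25 kN.
Moment equilibrium about 1: M_1 = Σ(load moments about 1) − R_2·L = 261.3 − 21.25×8.4 = 82.79 kN·m.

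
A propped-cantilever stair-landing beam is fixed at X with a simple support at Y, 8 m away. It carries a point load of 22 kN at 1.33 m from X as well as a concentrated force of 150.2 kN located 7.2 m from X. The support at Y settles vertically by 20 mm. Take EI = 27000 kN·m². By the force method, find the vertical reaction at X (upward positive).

Take the reaction at Y as the redundant and release it; the primary structure is a cantilever fixed at X.
Deflection at Y on the released cantilever, summing each load's contribution:
  point load 22 at a = 1.33: Pa²(3L − a)/(6EI) = 147/EI
  point load 150.2 at a = 7.2: Pa²(3L − a)/(6EI) = 21802/EI
  δ_0 = 21949/EI
Tip deflection under a unit load at Y: L³/(3EI) = 170.7/EI.
With EI = 27000 kN·m²: δ_0 = 0.81292 m and δ_{YY} = 0.006321 m/kN.
Compatibility — the beam at Y must follow the support down by 0.02 m: δ_0 − R_Y·δ_{YY} = 0.02, so R_Y = (0.81292 − 0.02)/0.006321 = 125.4 kN.
Vertical equilibrium: R_X = ΣP − R_Y = 172.2 − 125.4 = 46.76 kN.

R_X = 46.76 kN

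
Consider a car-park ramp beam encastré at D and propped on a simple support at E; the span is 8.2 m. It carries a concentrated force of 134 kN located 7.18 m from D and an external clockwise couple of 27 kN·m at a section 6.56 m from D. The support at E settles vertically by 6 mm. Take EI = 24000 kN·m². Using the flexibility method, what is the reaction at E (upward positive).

R_E = 113.1 kN

Release the roller at E. Primary structure: cantilever fixed at D.
Downward deflection at the released point E due to the loads:
  point load 134 at a = 7.18: Pa²(3L − a)/(6EI) = 20056/EI
  clockwise couple 27 at a = 6.56: M₀a(2L − a)/(2EI) = 871.4/EI
  δ_0 = 20928/EI
Tip deflection under a unit load at E: L³/(3EI) = 183.8/EI.
With EI = 24000 kN·m²: δ_0 = 0.87199 m and δ_{EE} = 0.007658 m/kN.
Compatibility — the beam at E must follow the support down by 0.006 m: δ_0 − R_E·δ_{EE} = 0.006, so R_E = (0.87199 − 0.006)/0.007658 = 113.1 kN.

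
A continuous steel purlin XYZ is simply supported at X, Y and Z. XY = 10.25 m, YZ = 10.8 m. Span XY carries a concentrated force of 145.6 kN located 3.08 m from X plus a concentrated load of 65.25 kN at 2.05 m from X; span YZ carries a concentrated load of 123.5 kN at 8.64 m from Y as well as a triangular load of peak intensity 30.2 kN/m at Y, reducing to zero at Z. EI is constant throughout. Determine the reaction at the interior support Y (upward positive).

Take M_Y as the redundant. Released structure: two simple spans XY and YZ with a hinge at Y.
Rotations at Y on the released spans (each span's end-slope, ×1/EI):
  span XY: point load 145.6 at a = 3.08: Pab(L + a)/(6LEI) = 696.9/EI
  span XY: point load 65.25 at a = 2.05: Pab(L + a)/(6LEI) = 219.4/EI
  span YZ: point load 123.5 at a = 8.64: Pab(L + b)/(6LEI) = 461/EI
  span YZ: triangular load, peak 30.2: w₀L³/(45EI) = 845.4/EI
  relative rotation θ_0 = (916.3 + 1306)/EI = 2223/EI
A unit hogging moment at Y produces rotation L₁/(3EI) + L₂/(3EI) = 7.017/EI.
Slope continuity at Y: θ_0 = M_Y·7.017/EI, so M_Y = 2223/7.017 = 316.8 kN·m (hogging).
Span XY, ΣM about X with M_Y applied at Y: R_Y^{XY}·10.25 = 582.2 + 316.8, so R_Y^{XY} = 87.71 kN and R_X = 210.8 − 87.71 = 123.1 kN.
Span YZ, ΣM about Z: R_Y^{YZ}·10.8 = 1441 + 316.8, so R_Y^{YZ} = 162.8 kN and R_Z = 286.6 − 162.8 = 123.8 kN.
R_Y = 87.71 + 162.8 = 250.5 kN.

R_Y = 250.5 kN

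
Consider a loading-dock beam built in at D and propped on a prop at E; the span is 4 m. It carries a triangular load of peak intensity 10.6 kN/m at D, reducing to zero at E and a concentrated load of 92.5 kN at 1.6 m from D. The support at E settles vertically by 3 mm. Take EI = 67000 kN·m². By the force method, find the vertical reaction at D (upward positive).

Choose R_E as the redundant. The primary structure is the cantilever fixed at D.
Deflection at E on the released cantilever, summing each load's contribution:
  triangular load, peak 10.6 at the fixed end: w₀L⁴/(30EI) = 90.45/EI
  point load 92.5 at a = 1.6: Pa²(3L − a)/(6EI) = 410.5/EI
  δ_0 = 500.9/EI
Flexibility coefficient — unit upward force at E: δ_{EE} = L³/(3EI) = 21.33/EI.
With EI = 67000 kN·m²: δ_0 = 0.007476 m and δ_{EE} = 0.000318 m/kN.
Compatibility — the beam at E must follow the support down by 0.003 m: δ_0 − R_E·δ_{EE} = 0.003, so R_E = (0.007476 − 0.003)/0.000318 = 14.06 kN.
Vertical equilibrium: R_D = ΣP − R_E = 113.7 − 14.06 = 99.64 kN.

R_D = 99.64 kN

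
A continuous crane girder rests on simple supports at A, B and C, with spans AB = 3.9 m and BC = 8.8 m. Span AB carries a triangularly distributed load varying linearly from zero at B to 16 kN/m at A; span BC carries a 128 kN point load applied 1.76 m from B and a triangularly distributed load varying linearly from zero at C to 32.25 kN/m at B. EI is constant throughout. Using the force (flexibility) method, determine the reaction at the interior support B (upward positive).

R_B = 293.3 kN

Release continuity at B by inserting a hinge; the redundant is the internal moment M_B. The primary structure is two simply-supported spans AB and BC.
Discontinuity in slope at B on the released structure — sum the simple-span end rotations:
  span AB: triangular load, peak 16: 7w₀L³/(360EI) = 18.45/EI
  span BC: point load 128 at a = 1.76: Pab(L + b)/(6LEI) = 475.8/EI
  span BC: triangular load, peak 32.25: w₀L³/(45EI) = 488.4/EI
  relative rotation θ_0 = (18.45 + 964.2)/EI = 982.6/EI
A unit hogging moment at B produces rotation L₁/(3EI) + L₂/(3EI) = 4.233/EI.
Compatibility: M_B·(L₁+L₂)/(3EI) = θ_0, giving M_B = 232.1 kN·m (hogging).
Span AB, ΣM about A with M_B applied at B: R_B^{AB}·3.9 = 40.56 + 232.1, so R_B^{AB} = 69.92 kN and R_A = 31.2 − 69.92 = -38.72 kN.
Span BC, ΣM about C: R_B^{BC}·8.8 = 1734 + 232.1, so R_B^{BC} = 223.4 kN and R_C = 269.9 − 223.4 = 46.52 kN.
R_B = 69.92 + 223.4 = 293.3 kN.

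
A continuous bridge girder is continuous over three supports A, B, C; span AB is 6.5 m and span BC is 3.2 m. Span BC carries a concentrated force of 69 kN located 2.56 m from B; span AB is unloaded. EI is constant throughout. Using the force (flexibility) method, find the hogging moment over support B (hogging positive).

M_B = 6.993 kN·m

Insert a hinge at B; M_B is the redundant, and each span becomes simply supported.
Discontinuity in slope at B on the released structure — sum the simple-span end rotations:
  span BC: point load 69 at a = 2.56: Pab(L + b)/(6LEI) = 22.61/EI
  relative rotation θ_0 = (0 + 22.61)/EI = 22.61/EI
A unit hogging moment at B produces rotation L₁/(3EI) + L₂/(3EI) = 3.233/EI.
Compatibility: M_B·(L₁+L₂)/(3EI) = θ_0, giving M_B = 6.993 kN·m (hogging).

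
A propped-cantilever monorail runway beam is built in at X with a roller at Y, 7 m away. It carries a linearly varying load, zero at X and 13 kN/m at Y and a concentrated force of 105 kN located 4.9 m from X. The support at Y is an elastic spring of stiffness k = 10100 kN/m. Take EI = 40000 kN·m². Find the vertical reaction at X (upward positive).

Choose R_Y as the redundant. The primary structure is the cantilever fixed at X.
Primary-structure tip deflection at Y by superposition:
  triangular load, peak 13 at the free end: 11w₀L⁴/(120EI) = 2861/EI
  point load 105 at a = 4.9: Pa²(3L − a)/(6EI) = 6765/EI
  δ_0 = 9626/EI
Tip deflection under a unit load at Y: L³/(3EI) = 114.3/EI.
With EI = 40000 kN·m²: δ_0 = 0.24065 m and δ_{YY} = 0.002858 m/kN.
Compatibility — the spring shortens by R_Y/k under the reaction it provides: δ_0 − R_Y·δ_{YY} = R_Y/k. With 1/k = 0.000099 m/kN, R_Y = δ_0 / (δ_{YY} + 1/k) = 0.24065 / (0.002858 + 0.000099) = 81.37 kN.
Vertical equilibrium: R_X = ΣP − R_Y = 150.5 − 81.37 = 69.13 kN.

R_X = 69.13 kN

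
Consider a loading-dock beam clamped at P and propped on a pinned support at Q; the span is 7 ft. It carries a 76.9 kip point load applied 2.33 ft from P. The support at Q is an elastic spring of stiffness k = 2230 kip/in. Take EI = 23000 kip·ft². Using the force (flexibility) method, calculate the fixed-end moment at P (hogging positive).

Take the reaction at Q as the redundant and release it; the primary structure is a cantilever fixed at P.
Primary-structure tip deflection at Q by superposition:
  point load 76.9 at a = 2.33: Pa²(3L − a)/(6EI) = 1299/EI
Tip deflection under a unit load at Q: L³/(3EI) = 114.3/EI.
With EI = 23000 kip·ft²: δ_0 = 0.056481 ft and δ_{QQ} = 0.004971 ft/kip.
Compatibility — the spring shortens by R_Q/k under the reaction it provides: δ_0 − R_Q·δ_{QQ} = R_Q/k. With 1/k = 1/(2230×12) ft/kip = 0.000037 ft/kip, R_Q = δ_0 / (δ_{QQ} + 1/k) = 0.056481 / (0.004971 + 0.000037) = 11.28 kip.
Moment equilibrium about P: M_P = Σ(load moments about P) − R_Q·L = 179.2 − 11.28×7 = 100.2 kip·ft.

M_P = 100.2 kip·ft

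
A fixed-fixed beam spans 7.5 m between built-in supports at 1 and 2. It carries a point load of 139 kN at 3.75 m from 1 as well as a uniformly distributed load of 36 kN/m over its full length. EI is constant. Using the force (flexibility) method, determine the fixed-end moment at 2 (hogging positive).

Release both end moments; the primary structure is a simply-supported span 12 with redundants M_1 and M_2.
On the primary (simply-supported) span, the end slopes from the loading are:
  at 1: point load 139 at a = 3.75: Pab(L + b)/(6LEI) = 488.7/EI
  at 2: point load 139 at a = 3.75: Pab(L + a)/(6LEI) = 488.7/EI
  at 1: UDL 36: wL³/(24EI) = 632.8/EI
  at 2: UDL 36: wL³/(24EI) = 632.8/EI
  θ_10 = 1121/EI,  θ_20 = 1121/EI
Flexibility coefficients: a unit moment at one end gives L/(3EI) there and L/(6EI) at the far end, so f₁₁ = f₂₂ = 2.5/EI and f₁₂ = f₂₁ = 1.25/EI.
Compatibility — zero rotation at each built-in end:
  2.5 M_1 + 1.25 M_2 = 1121
  1.25 M_1 + 2.5 M_2 = 1121
Solving the pair gives M_1 = 299.1 kN·m and M_2 = 299.1 kN·m (hogging).

M_2 = 299.1 kN·m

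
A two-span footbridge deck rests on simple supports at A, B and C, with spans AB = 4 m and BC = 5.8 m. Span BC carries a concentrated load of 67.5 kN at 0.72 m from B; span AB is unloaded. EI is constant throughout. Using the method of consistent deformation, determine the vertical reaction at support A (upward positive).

R_A = -5.907 kN

Release continuity at B by inserting a hinge; the redundant is the internal moment M_B. The primary structure is two simply-supported spans AB and BC.
Rotations at B on the released spans (each span's end-slope, ×1/EI):
  span BC: point load 67.5 at a = 0.72: Pab(L + b)/(6LEI) = 77.19/EI
  relative rotation θ_0 = (0 + 77.19)/EI = 77.19/EI
A unit hogging moment at B produces rotation L₁/(3EI) + L₂/(3EI) = 3.267/EI.
Slope continuity at B: θ_0 = M_B·3.267/EI, so M_B = 77.19/3.267 = 23.63 kN·m (hogging).
Span AB, ΣM about A with M_B applied at B: R_B^{AB}·4 = 0 + 23.63, so R_B^{AB} = 5.907 kN and R_A = 0 − 5.907 = -5.907 kN.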